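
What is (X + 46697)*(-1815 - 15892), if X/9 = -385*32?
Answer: 1136488381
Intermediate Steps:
X = -110880 (X = 9*(-385*32) = 9*(-12320) = -110880)
(X + 46697)*(-1815 - 15892) = (-110880 + 46697)*(-1815 - 15892) = -64183*(-17707) = 1136488381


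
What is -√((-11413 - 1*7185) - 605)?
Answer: -I*√19203 ≈ -138.57*I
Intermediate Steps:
-√((-11413 - 1*7185) - 605) = -√((-11413 - 7185) - 605) = -√(-18598 - 605) = -√(-19203) = -I*√19203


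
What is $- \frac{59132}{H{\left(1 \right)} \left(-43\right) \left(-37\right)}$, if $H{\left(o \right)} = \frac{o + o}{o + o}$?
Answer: $- \frac{59132}{1591} \approx -37.167$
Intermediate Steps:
$H{\left(o \right)} = 1$ ($H{\left(o \right)} = \frac{2 o}{2 o} = 2 o \frac{1}{2 o} = 1$)
$- \frac{59132}{H{\left(1 \right)} \left(-43\right) \left(-37\right)} = - \frac{59132}{1 \left(-43\right) \left(-37\right)} = - \frac{59132}{\left(-43\right) \left(-37\right)} = - \frac{59132}{1591}$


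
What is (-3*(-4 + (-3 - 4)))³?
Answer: 35937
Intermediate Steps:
(-3*(-4 + (-3 - 4)))³ = (-3*(-4 - 7))³ = (-3*(-11))³ = 33³ = 35937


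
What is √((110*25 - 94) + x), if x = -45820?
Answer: 6*I*√1199 ≈ 207.76*I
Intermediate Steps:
√((110*25 - 94) + x) = √((110*25 - 94) - 45820) = √((2750 - 94) - 45820) = √(2656 - 45820) = √(-43164) = 6*I*√1199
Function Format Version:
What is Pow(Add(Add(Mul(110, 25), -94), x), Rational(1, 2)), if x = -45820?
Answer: Mul(6, I, Pow(1199, Rational(1, 2))) ≈ Mul(207.76, I)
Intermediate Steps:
Pow(Add(Add(Mul(110, 25), -94), x), Rational(1, 2)) = Pow(Add(Add(Mul(110, 25), -94), -45820), Rational(1, 2)) = Pow(Add(Add(2750, -94), -45820), Rational(1, 2)) = Pow(Add(2656, -45820), Rational(1, 2)) = Pow(-43164, Rational(1, 2)) = Mul(6, I, Pow(1199, Rational(1, 2)))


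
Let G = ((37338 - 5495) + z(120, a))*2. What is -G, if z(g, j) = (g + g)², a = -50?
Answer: -178886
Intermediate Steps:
z(g, j) = 4*g² (z(g, j) = (2*g)² = 4*g²)
G = 178886 (G = ((37338 - 5495) + 4*120²)*2 = (31843 + 4*14400)*2 = (31843 + 57600)*2 = 89443*2 = 178886)
-G = -1*178886 = -178886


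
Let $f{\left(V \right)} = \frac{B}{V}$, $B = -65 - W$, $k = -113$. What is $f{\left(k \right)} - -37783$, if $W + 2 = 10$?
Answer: $\frac{4269552}{113} \approx 37784.0$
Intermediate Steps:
$W = 8$ ($W = -2 + 10 = 8$)
$B = -73$ ($B = -65 - 8 = -73$)
$f{\left(V \right)} = - \frac{73}{V}$
$f{\left(k \right)} - -37783 = - \frac{73}{-113} - -37783 = \left(-73\right) \left(- \frac{1}{113}\right) + 37783 = \frac{73}{113} + 37783 = \frac{4269552}{113}$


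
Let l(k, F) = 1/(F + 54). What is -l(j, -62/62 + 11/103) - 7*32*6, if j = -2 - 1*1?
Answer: -7351783/5470 ≈ -1344.0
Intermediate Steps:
j = -3 (j = -2 - 1 = -3)
l(k, F) = 1/(54 + F)
-l(j, -62/62 + 11/103) - 7*32*6 = -1/(54 + (-62/62 + 11/103)) - 7*32*6 = -1/(54 + (-62*1/62 + 11*(1/103))) - 224*6 = -1/(54 + (-1 + 11/103)) - 1344 = -1/(54 - 92/103) - 1344 = -1/5470/103 - 1344 = -1*103/5470 - 1344 = -103/5470 - 1344 = -7351783/5470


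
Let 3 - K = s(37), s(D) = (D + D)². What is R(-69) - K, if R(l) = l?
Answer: 5404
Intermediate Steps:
s(D) = 4*D² (s(D) = (2*D)² = 4*D²)
K = -5473 (K = 3 - 4*37² = 3 - 4*1369 = 3 - 1*5476 = 3 - 5476 = -5473)
R(-69) - K = -69 - 1*(-5473) = -69 + 5473 = 5404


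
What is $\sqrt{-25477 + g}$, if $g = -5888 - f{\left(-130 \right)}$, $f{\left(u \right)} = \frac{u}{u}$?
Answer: $i \sqrt{31366} \approx 177.1 i$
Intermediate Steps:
$f{\left(u \right)} = 1$
$g = -5889$ ($g = -5888 - 1 = -5889$)
$\sqrt{-25477 + g} = \sqrt{-25477 - 5889} = \sqrt{-31366} = i \sqrt{31366}$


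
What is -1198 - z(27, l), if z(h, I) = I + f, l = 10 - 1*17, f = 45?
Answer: -1236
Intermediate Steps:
l = -7 (l = 10 - 17 = -7)
z(h, I) = 45 + I (z(h, I) = I + 45 = 45 + I)
-1198 - z(27, l) = -1198 - (45 - 7) = -1198 - 1*38 = -1198 - 38 = -1236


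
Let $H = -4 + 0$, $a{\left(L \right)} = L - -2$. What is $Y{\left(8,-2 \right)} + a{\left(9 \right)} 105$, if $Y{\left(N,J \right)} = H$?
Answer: $1151$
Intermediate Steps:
$a{\left(L \right)} = 2 + L$ ($a{\left(L \right)} = L + 2 = 2 + L$)
$H = -4$
$Y{\left(N,J \right)} = -4$
$Y{\left(8,-2 \right)} + a{\left(9 \right)} 105 = -4 + \left(2 + 9\right) 105 = -4 + 11 \cdot 105 = -4 + 1155 = 1151$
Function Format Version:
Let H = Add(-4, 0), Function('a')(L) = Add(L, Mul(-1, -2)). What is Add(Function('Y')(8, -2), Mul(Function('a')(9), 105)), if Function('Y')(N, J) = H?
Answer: 1151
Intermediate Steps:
Function('a')(L) = Add(2, L) (Function('a')(L) = Add(L, 2) = Add(2, L))
H = -4
Function('Y')(N, J) = -4
Add(Function('Y')(8, -2), Mul(Function('a')(9), 105)) = Add(-4, Mul(Add(2, 9), 105)) = Add(-4, Mul(11, 105)) = Add(-4, 1155) = 1151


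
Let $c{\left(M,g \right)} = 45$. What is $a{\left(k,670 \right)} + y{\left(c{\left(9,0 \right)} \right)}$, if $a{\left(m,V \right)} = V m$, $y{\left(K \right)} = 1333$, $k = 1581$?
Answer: $1060603$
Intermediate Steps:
$a{\left(k,670 \right)} + y{\left(c{\left(9,0 \right)} \right)} = 670 \cdot 1581 + 1333 = 1059270 + 1333 = 1060603$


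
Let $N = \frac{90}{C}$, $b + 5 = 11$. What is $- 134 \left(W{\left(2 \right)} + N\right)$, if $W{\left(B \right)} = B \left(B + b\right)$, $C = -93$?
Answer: $- \frac{62444}{31} \approx -2014.3$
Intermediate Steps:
$b = 6$ ($b = -5 + 11 = 6$)
$W{\left(B \right)} = B \left(6 + B\right)$ ($W{\left(B \right)} = B \left(B + 6\right) = B \left(6 + B\right)$)
$N = - \frac{30}{31}$ ($N = \frac{90}{-93} = 90 \left(- \frac{1}{93}\right) = - \frac{30}{31} \approx -0.96774$)
$- 134 \left(W{\left(2 \right)} + N\right) = - 134 \left(2 \left(6 + 2\right) - \frac{30}{31}\right) = - 134 \left(2 \cdot 8 - \frac{30}{31}\right) = - 134 \left(16 - \frac{30}{31}\right) = \left(-134\right) \frac{466}{31} = - \frac{62444}{31}$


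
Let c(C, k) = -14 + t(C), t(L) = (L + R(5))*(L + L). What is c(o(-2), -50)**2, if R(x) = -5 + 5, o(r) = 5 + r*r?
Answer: 21904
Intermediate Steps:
o(r) = 5 + r**2
R(x) = 0
t(L) = 2*L**2 (t(L) = (L + 0)*(L + L) = L*(2*L) = 2*L**2)
c(C, k) = -14 + 2*C**2
c(o(-2), -50)**2 = (-14 + 2*(5 + (-2)**2)**2)**2 = (-14 + 2*(5 + 4)**2)**2 = (-14 + 2*9**2)**2 = (-14 + 2*81)**2 = (-14 + 162)**2 = 148**2 = 21904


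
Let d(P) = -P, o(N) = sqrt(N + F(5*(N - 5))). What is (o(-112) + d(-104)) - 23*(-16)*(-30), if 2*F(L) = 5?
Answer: -10936 + I*sqrt(438)/2 ≈ -10936.0 + 10.464*I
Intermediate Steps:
F(L) = 5/2 (F(L) = (1/2)*5 = 5/2)
o(N) = sqrt(5/2 + N) (o(N) = sqrt(N + 5/2) = sqrt(5/2 + N))
(o(-112) + d(-104)) - 23*(-16)*(-30) = (sqrt(10 + 4*(-112))/2 - 1*(-104)) - 23*(-16)*(-30) = (sqrt(10 - 448)/2 + 104) + 368*(-30) = (sqrt(-438)/2 + 104) - 11040 = ((I*sqrt(438))/2 + 104) - 11040 = (I*sqrt(438)/2 + 104) - 11040 = (104 + I*sqrt(438)/2) - 11040 = -10936 + I*sqrt(438)/2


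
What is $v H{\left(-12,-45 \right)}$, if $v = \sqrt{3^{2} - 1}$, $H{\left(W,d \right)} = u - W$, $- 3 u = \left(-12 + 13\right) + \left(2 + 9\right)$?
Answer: $16 \sqrt{2} \approx 22.627$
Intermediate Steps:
$u = -4$ ($u = - \frac{\left(-12 + 13\right) + \left(2 + 9\right)}{3} = - \frac{1 + 11}{3} = \left(- \frac{1}{3}\right) 12 = -4$)
$H{\left(W,d \right)} = -4 - W$
$v = 2 \sqrt{2}$ ($v = \sqrt{9 - 1} = \sqrt{8} = 2 \sqrt{2} \approx 2.8284$)
$v H{\left(-12,-45 \right)} = 2 \sqrt{2} \left(-4 - -12\right) = 2 \sqrt{2} \left(-4 + 12\right) = 2 \sqrt{2} \cdot 8 = 16 \sqrt{2}$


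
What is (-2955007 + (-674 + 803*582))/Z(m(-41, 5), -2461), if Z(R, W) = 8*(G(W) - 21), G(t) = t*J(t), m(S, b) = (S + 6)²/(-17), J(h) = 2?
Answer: 2488335/39544 ≈ 62.926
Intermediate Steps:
m(S, b) = -(6 + S)²/17 (m(S, b) = (6 + S)²*(-1/17) = -(6 + S)²/17)
G(t) = 2*t (G(t) = t*2 = 2*t)
Z(R, W) = -168 + 16*W (Z(R, W) = 8*(2*W - 21) = 8*(-21 + 2*W) = -168 + 16*W)
(-2955007 + (-674 + 803*582))/Z(m(-41, 5), -2461) = (-2955007 + (-674 + 803*582))/(-168 + 16*(-2461)) = (-2955007 + (-674 + 467346))/(-168 - 39376) = (-2955007 + 466672)/(-39544) = -2488335*(-1/39544) = 2488335/39544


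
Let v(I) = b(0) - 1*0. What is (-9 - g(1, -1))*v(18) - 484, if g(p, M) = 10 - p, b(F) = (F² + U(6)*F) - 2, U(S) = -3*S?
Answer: -448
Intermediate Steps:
b(F) = -2 + F² - 18*F (b(F) = (F² + (-3*6)*F) - 2 = (F² - 18*F) - 2 = -2 + F² - 18*F)
v(I) = -2 (v(I) = (-2 + 0² - 18*0) - 1*0 = (-2 + 0 + 0) + 0 = -2 + 0 = -2)
(-9 - g(1, -1))*v(18) - 484 = (-9 - (10 - 1*1))*(-2) - 484 = (-9 - (10 - 1))*(-2) - 484 = (-9 - 1*9)*(-2) - 484 = (-9 - 9)*(-2) - 484 = -18*(-2) - 484 = 36 - 484 = -448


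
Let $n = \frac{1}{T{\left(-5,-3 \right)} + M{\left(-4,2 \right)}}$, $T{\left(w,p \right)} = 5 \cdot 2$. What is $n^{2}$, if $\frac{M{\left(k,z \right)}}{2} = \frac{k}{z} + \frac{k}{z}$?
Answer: $\frac{1}{4} \approx 0.25$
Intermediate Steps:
$T{\left(w,p \right)} = 10$
$M{\left(k,z \right)} = \frac{4 k}{z}$ ($M{\left(k,z \right)} = 2 \left(\frac{k}{z} + \frac{k}{z}\right) = 2 \frac{2 k}{z} = \frac{4 k}{z}$)
$n = \frac{1}{2}$ ($n = \frac{1}{10 + 4 \left(-4\right) \frac{1}{2}} = \frac{1}{10 - 8} = \frac{1}{2} \approx 0.5$)
$n^{2} = \left(\frac{1}{2}\right)^{2} = \frac{1}{4}$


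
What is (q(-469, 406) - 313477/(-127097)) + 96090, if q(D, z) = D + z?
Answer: 12205057096/127097 ≈ 96030.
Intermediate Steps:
(q(-469, 406) - 313477/(-127097)) + 96090 = ((-469 + 406) - 313477/(-127097)) + 96090 = (-63 - 313477*(-1/127097)) + 96090 = (-63 + 313477/127097) + 96090 = -7693634/127097 + 96090 = 12205057096/127097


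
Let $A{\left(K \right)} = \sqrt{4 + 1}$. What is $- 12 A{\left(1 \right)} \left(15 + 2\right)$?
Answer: $- 204 \sqrt{5} \approx -456.16$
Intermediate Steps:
$A{\left(K \right)} = \sqrt{5}$
$- 12 A{\left(1 \right)} \left(15 + 2\right) = - 12 \sqrt{5} \left(15 + 2\right) = - 12 \sqrt{5} \cdot 17 = - 204 \sqrt{5}$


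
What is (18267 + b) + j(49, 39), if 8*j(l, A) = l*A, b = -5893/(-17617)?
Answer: 2608191143/140936 ≈ 18506.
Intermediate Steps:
b = 5893/17617 (b = -5893*(-1/17617) = 5893/17617 ≈ 0.33451)
j(l, A) = A*l/8 (j(l, A) = (l*A)/8 = (A*l)/8 = A*l/8)
(18267 + b) + j(49, 39) = (18267 + 5893/17617) + (1/8)*39*49 = 321815632/17617 + 1911/8 = 2608191143/140936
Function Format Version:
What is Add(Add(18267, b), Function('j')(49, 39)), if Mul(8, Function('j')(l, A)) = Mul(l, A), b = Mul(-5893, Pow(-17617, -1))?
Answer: Rational(2608191143, 140936) ≈ 18506.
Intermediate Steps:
b = Rational(5893, 17617) (b = Mul(-5893, Rational(-1, 17617)) = Rational(5893, 17617) ≈ 0.33451)
Function('j')(l, A) = Mul(Rational(1, 8), A, l) (Function('j')(l, A) = Mul(Rational(1, 8), Mul(l, A)) = Mul(Rational(1, 8), Mul(A, l)) = Mul(Rational(1, 8), A, l))
Add(Add(18267, b), Function('j')(49, 39)) = Add(Add(18267, Rational(5893, 17617)), Mul(Rational(1, 8), 39, 49)) = Add(Rational(321815632, 17617), Rational(1911, 8)) = Rational(2608191143, 140936)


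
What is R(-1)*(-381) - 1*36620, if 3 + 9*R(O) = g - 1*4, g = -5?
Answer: -36112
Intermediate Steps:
R(O) = -4/3 (R(O) = -1/3 + (-5 - 1*4)/9 = -1/3 + (-5 - 4)/9 = -1/3 + (1/9)*(-9) = -1/3 - 1 = -4/3)
R(-1)*(-381) - 1*36620 = -4/3*(-381) - 1*36620 = 508 - 36620 = -36112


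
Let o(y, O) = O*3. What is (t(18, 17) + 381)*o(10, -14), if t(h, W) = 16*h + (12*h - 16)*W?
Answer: -170898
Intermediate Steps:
o(y, O) = 3*O
t(h, W) = 16*h + W*(-16 + 12*h) (t(h, W) = 16*h + (-16 + 12*h)*W = 16*h + W*(-16 + 12*h))
(t(18, 17) + 381)*o(10, -14) = ((-16*17 + 16*18 + 12*17*18) + 381)*(3*(-14)) = ((-272 + 288 + 3672) + 381)*(-42) = (3688 + 381)*(-42) = 4069*(-42) = -170898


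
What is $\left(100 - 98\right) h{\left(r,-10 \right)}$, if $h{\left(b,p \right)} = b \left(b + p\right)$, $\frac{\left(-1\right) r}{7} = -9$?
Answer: $6678$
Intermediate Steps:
$r = 63$ ($r = \left(-7\right) \left(-9\right) = 63$)
$\left(100 - 98\right) h{\left(r,-10 \right)} = \left(100 - 98\right) 63 \left(63 - 10\right) = \left(100 - 98\right) 63 \cdot 53 = 2 \cdot 3339 = 6678$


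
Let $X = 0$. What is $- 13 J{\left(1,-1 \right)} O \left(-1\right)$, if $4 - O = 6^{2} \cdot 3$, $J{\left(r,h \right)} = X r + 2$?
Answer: $-2704$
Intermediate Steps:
$J{\left(r,h \right)} = 2$ ($J{\left(r,h \right)} = 0 r + 2 = 0 + 2 = 2$)
$O = -104$ ($O = 4 - 6^{2} \cdot 3 = 4 - 36 \cdot 3 = 4 - 108 = -104$)
$- 13 J{\left(1,-1 \right)} O \left(-1\right) = - 13 \cdot 2 \left(-104\right) \left(-1\right) = \left(-13\right) \left(-208\right) \left(-1\right) = 2704 \left(-1\right) = -2704$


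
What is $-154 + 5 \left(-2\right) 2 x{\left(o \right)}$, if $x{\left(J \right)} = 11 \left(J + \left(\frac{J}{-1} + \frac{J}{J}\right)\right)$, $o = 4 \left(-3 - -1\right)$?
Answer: $-374$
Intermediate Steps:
$o = -8$ ($o = 4 \left(-3 + 1\right) = 4 \left(-2\right) = -8$)
$x{\left(J \right)} = 11$ ($x{\left(J \right)} = 11 \left(J + \left(J \left(-1\right) + 1\right)\right) = 11 \left(J - \left(-1 + J\right)\right) = 11 \cdot 1 = 11$)
$-154 + 5 \left(-2\right) 2 x{\left(o \right)} = -154 + 5 \left(-2\right) 2 \cdot 11 = -154 + \left(-10\right) 2 \cdot 11 = -154 - 220 = -374$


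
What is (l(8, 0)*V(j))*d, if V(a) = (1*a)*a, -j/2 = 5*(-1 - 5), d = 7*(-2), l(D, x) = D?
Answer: -403200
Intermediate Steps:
d = -14
j = 60 (j = -10*(-1 - 5) = -10*(-6) = -2*(-30) = 60)
V(a) = a**2 (V(a) = a*a = a**2)
(l(8, 0)*V(j))*d = (8*60**2)*(-14) = (8*3600)*(-14) = 28800*(-14) = -403200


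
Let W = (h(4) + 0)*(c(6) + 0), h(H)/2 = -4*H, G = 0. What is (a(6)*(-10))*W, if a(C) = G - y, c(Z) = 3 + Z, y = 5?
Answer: -14400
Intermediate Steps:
h(H) = -8*H (h(H) = 2*(-4*H) = -8*H)
W = -288 (W = (-8*4 + 0)*((3 + 6) + 0) = (-32 + 0)*(9 + 0) = -32*9 = -288)
a(C) = -5 (a(C) = 0 - 1*5 = 0 - 5 = -5)
(a(6)*(-10))*W = -5*(-10)*(-288) = 50*(-288) = -14400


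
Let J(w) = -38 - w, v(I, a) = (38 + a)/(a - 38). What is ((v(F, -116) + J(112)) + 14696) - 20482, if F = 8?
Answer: -457033/77 ≈ -5935.5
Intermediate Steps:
v(I, a) = (38 + a)/(-38 + a)
((v(F, -116) + J(112)) + 14696) - 20482 = (((38 - 116)/(-38 - 116) + (-38 - 1*112)) + 14696) - 20482 = ((-78/(-154) + (-38 - 112)) + 14696) - 20482 = ((-1/154*(-78) - 150) + 14696) - 20482 = ((39/77 - 150) + 14696) - 20482 = (-11511/77 + 14696) - 20482 = 1120081/77 - 20482 = -457033/77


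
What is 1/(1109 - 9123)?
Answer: -1/8014 ≈ -0.00012478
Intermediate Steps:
1/(1109 - 9123) = 1/(-8014) = -1/8014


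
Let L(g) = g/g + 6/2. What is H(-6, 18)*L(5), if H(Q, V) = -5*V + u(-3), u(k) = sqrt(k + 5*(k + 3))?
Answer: -360 + 4*I*sqrt(3) ≈ -360.0 + 6.9282*I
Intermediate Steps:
L(g) = 4 (L(g) = 1 + 6*(1/2) = 1 + 3 = 4)
u(k) = sqrt(15 + 6*k) (u(k) = sqrt(k + 5*(3 + k)) = sqrt(k + (15 + 5*k)) = sqrt(15 + 6*k))
H(Q, V) = -5*V + I*sqrt(3) (H(Q, V) = -5*V + sqrt(15 + 6*(-3)) = -5*V + sqrt(15 - 18) = -5*V + sqrt(-3) = -5*V + I*sqrt(3))
H(-6, 18)*L(5) = (-5*18 + I*sqrt(3))*4 = (-90 + I*sqrt(3))*4 = -360 + 4*I*sqrt(3)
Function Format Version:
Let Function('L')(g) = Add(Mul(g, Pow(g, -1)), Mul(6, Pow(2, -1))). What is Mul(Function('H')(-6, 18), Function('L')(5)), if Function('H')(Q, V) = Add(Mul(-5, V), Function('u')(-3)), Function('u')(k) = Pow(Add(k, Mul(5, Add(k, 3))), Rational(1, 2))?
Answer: Add(-360, Mul(4, I, Pow(3, Rational(1, 2)))) ≈ Add(-360.00, Mul(6.9282, I))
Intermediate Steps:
Function('L')(g) = 4 (Function('L')(g) = Add(1, Mul(6, Rational(1, 2))) = Add(1, 3) = 4)
Function('u')(k) = Pow(Add(15, Mul(6, k)), Rational(1, 2)) (Function('u')(k) = Pow(Add(k, Mul(5, Add(3, k))), Rational(1, 2)) = Pow(Add(k, Add(15, Mul(5, k))), Rational(1, 2)) = Pow(Add(15, Mul(6, k)), Rational(1, 2)))
Function('H')(Q, V) = Add(Mul(-5, V), Mul(I, Pow(3, Rational(1, 2)))) (Function('H')(Q, V) = Add(Mul(-5, V), Pow(Add(15, Mul(6, -3)), Rational(1, 2))) = Add(Mul(-5, V), Pow(Add(15, -18), Rational(1, 2))) = Add(Mul(-5, V), Pow(-3, Rational(1, 2))) = Add(Mul(-5, V), Mul(I, Pow(3, Rational(1, 2)))))
Mul(Function('H')(-6, 18), Function('L')(5)) = Mul(Add(Mul(-5, 18), Mul(I, Pow(3, Rational(1, 2)))), 4) = Mul(Add(-90, Mul(I, Pow(3, Rational(1, 2)))), 4) = Add(-360, Mul(4, I, Pow(3, Rational(1, 2))))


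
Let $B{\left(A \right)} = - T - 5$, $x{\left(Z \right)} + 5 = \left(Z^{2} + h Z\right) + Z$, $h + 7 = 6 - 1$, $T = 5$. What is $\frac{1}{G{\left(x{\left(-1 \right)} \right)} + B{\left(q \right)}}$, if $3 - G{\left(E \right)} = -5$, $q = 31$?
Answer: $- \frac{1}{2} \approx -0.5$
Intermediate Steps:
$h = -2$ ($h = -7 + \left(6 - 1\right) = -7 + 5 = -2$)
$x{\left(Z \right)} = -5 + Z^{2} - Z$ ($x{\left(Z \right)} = -5 + \left(\left(Z^{2} - 2 Z\right) + Z\right) = -5 + \left(Z^{2} - Z\right) = -5 + Z^{2} - Z$)
$G{\left(E \right)} = 8$ ($G{\left(E \right)} = 3 - -5 = 3 + 5 = 8$)
$B{\left(A \right)} = -10$ ($B{\left(A \right)} = \left(-1\right) 5 - 5 = -5 - 5 = -10$)
$\frac{1}{G{\left(x{\left(-1 \right)} \right)} + B{\left(q \right)}} = \frac{1}{8 - 10} = \frac{1}{-2} = - \frac{1}{2}$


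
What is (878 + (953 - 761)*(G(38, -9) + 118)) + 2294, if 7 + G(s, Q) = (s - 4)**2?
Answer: 246436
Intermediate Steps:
G(s, Q) = -7 + (-4 + s)**2 (G(s, Q) = -7 + (s - 4)**2 = -7 + (-4 + s)**2)
(878 + (953 - 761)*(G(38, -9) + 118)) + 2294 = (878 + (953 - 761)*((-7 + (-4 + 38)**2) + 118)) + 2294 = (878 + 192*((-7 + 34**2) + 118)) + 2294 = (878 + 192*((-7 + 1156) + 118)) + 2294 = (878 + 192*(1149 + 118)) + 2294 = (878 + 192*1267) + 2294 = (878 + 243264) + 2294 = 244142 + 2294 = 246436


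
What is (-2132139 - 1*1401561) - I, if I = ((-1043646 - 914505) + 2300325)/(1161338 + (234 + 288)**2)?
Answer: -2533348571787/716911 ≈ -3.5337e+6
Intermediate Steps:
I = 171087/716911 (I = (-1958151 + 2300325)/(1161338 + 522**2) = 342174/(1161338 + 272484) = 342174/1433822 = 342174*(1/1433822) = 171087/716911 ≈ 0.23864)
(-2132139 - 1*1401561) - I = (-2132139 - 1*1401561) - 1*171087/716911 = (-2132139 - 1401561) - 171087/716911 = -3533700 - 171087/716911 = -2533348571787/716911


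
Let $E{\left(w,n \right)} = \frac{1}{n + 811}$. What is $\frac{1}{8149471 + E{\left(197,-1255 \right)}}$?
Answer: $\frac{444}{3618365123} \approx 1.2271 \cdot 10^{-7}$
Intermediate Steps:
$E{\left(w,n \right)} = \frac{1}{811 + n}$
$\frac{1}{8149471 + E{\left(197,-1255 \right)}} = \frac{1}{8149471 + \frac{1}{811 - 1255}} = \frac{1}{8149471 + \frac{1}{-444}} = \frac{1}{8149471 - \frac{1}{444}} = \frac{1}{\frac{3618365123}{444}} = \frac{444}{3618365123}$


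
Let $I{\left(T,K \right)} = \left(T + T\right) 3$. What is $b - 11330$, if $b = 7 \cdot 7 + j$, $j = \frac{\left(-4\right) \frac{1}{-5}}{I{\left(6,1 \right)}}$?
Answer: $- \frac{507644}{45} \approx -11281.0$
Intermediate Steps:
$I{\left(T,K \right)} = 6 T$ ($I{\left(T,K \right)} = 2 T 3 = 6 T$)
$j = \frac{1}{45}$ ($j = \frac{\left(-4\right) \frac{1}{-5}}{6 \cdot 6} = \frac{\left(-4\right) \left(- \frac{1}{5}\right)}{36} = \frac{4}{5} \cdot \frac{1}{36} = \frac{1}{45} \approx 0.022222$)
$b = \frac{2206}{45}$ ($b = 7 \cdot 7 + \frac{1}{45} = 49 + \frac{1}{45} = \frac{2206}{45} \approx 49.022$)
$b - 11330 = \frac{2206}{45} - 11330 = - \frac{507644}{45}$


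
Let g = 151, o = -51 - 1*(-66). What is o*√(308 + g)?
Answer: 45*√51 ≈ 321.36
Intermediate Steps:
o = 15 (o = -51 + 66 = 15)
o*√(308 + g) = 15*√(308 + 151) = 15*√459 = 15*(3*√51) = 45*√51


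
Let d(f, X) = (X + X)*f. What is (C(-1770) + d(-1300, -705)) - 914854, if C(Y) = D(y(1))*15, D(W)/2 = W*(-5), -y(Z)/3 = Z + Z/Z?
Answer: 919046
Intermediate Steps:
d(f, X) = 2*X*f (d(f, X) = (2*X)*f = 2*X*f)
y(Z) = -3 - 3*Z (y(Z) = -3*(Z + Z/Z) = -3*(Z + 1) = -3*(1 + Z) = -3 - 3*Z)
D(W) = -10*W (D(W) = 2*(W*(-5)) = 2*(-5*W) = -10*W)
C(Y) = 900 (C(Y) = -10*(-3 - 3*1)*15 = -10*(-3 - 3)*15 = -10*(-6)*15 = 60*15 = 900)
(C(-1770) + d(-1300, -705)) - 914854 = (900 + 2*(-705)*(-1300)) - 914854 = (900 + 1833000) - 914854 = 1833900 - 914854 = 919046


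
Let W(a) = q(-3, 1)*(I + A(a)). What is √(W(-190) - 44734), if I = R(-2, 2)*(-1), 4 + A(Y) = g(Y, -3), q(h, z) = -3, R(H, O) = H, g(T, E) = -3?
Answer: I*√44719 ≈ 211.47*I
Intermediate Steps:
A(Y) = -7 (A(Y) = -4 - 3 = -7)
I = 2 (I = -2*(-1) = 2)
W(a) = 15 (W(a) = -3*(2 - 7) = -3*(-5) = 15)
√(W(-190) - 44734) = √(15 - 44734) = √(-44719) = I*√44719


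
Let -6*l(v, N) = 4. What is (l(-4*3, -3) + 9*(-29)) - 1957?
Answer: -6656/3 ≈ -2218.7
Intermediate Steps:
l(v, N) = -⅔ (l(v, N) = -⅙*4 = -⅔)
(l(-4*3, -3) + 9*(-29)) - 1957 = (-⅔ + 9*(-29)) - 1957 = (-⅔ - 261) - 1957 = -785/3 - 1957 = -6656/3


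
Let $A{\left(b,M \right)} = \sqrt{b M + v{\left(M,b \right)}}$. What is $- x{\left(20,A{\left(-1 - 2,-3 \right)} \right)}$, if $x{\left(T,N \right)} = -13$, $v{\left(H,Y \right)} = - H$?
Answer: $13$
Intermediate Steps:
$A{\left(b,M \right)} = \sqrt{- M + M b}$ ($A{\left(b,M \right)} = \sqrt{b M - M} = \sqrt{M b - M} = \sqrt{- M + M b}$)
$- x{\left(20,A{\left(-1 - 2,-3 \right)} \right)} = \left(-1\right) \left(-13\right) = 13$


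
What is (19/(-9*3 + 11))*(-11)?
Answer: 209/16 ≈ 13.063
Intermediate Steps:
(19/(-9*3 + 11))*(-11) = (19/(-27 + 11))*(-11) = (19/(-16))*(-11) = -1/16*19*(-11) = -19/16*(-11) = 209/16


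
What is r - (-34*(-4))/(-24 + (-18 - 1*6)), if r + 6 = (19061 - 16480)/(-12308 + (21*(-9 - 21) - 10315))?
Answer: -152431/46506 ≈ -3.2777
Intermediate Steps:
r = -142099/23253 (r = -6 + (19061 - 16480)/(-12308 + (21*(-9 - 21) - 10315)) = -6 + 2581/(-12308 + (21*(-30) - 10315)) = -6 + 2581/(-12308 + (-630 - 10315)) = -6 + 2581/(-12308 - 10945) = -6 + 2581/(-23253) = -6 + 2581*(-1/23253) = -6 - 2581/23253 = -142099/23253 ≈ -6.1110)
r - (-34*(-4))/(-24 + (-18 - 1*6)) = -142099/23253 - (-34*(-4))/(-24 + (-18 - 1*6)) = -142099/23253 - 136/(-24 + (-18 - 6)) = -142099/23253 - 136/(-24 - 24) = -142099/23253 - 136/(-48) = -142099/23253 - 136*(-1)/48 = -142099/23253 - 1*(-17/6) = -142099/23253 + 17/6 = -152431/46506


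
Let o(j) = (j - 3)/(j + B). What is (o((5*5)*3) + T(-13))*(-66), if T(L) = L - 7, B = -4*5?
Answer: 6168/5 ≈ 1233.6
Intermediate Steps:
B = -20
T(L) = -7 + L
o(j) = (-3 + j)/(-20 + j) (o(j) = (j - 3)/(j - 20) = (-3 + j)/(-20 + j))
(o((5*5)*3) + T(-13))*(-66) = ((-3 + (5*5)*3)/(-20 + (5*5)*3) + (-7 - 13))*(-66) = ((-3 + 25*3)/(-20 + 25*3) - 20)*(-66) = ((-3 + 75)/(-20 + 75) - 20)*(-66) = (72/55 - 20)*(-66) = -1028/55*(-66) = 6168/5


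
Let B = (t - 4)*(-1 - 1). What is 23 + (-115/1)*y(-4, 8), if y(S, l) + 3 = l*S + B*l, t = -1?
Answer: -5152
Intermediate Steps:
B = 10 (B = (-1 - 4)*(-1 - 1) = -5*(-2) = 10)
y(S, l) = -3 + 10*l + S*l (y(S, l) = -3 + (l*S + 10*l) = -3 + (S*l + 10*l) = -3 + (10*l + S*l) = -3 + 10*l + S*l)
23 + (-115/1)*y(-4, 8) = 23 + (-115/1)*(-3 + 10*8 - 4*8) = 23 + (-115*1)*(-3 + 80 - 32) = 23 - 115*45 = 23 - 5175 = -5152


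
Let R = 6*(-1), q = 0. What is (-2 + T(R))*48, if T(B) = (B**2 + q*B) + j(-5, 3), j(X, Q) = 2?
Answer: 1728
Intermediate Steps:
R = -6
T(B) = 2 + B**2 (T(B) = (B**2 + 0*B) + 2 = (B**2 + 0) + 2 = B**2 + 2 = 2 + B**2)
(-2 + T(R))*48 = (-2 + (2 + (-6)**2))*48 = (-2 + (2 + 36))*48 = (-2 + 38)*48 = 36*48 = 1728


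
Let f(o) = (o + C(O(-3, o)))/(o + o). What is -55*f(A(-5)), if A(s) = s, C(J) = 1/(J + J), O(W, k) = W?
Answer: -341/12 ≈ -28.417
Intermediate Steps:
C(J) = 1/(2*J)
f(o) = (-⅙ + o)/(2*o) (f(o) = (o + (½)/(-3))/(o + o) = (o + (½)*(-⅓))/((2*o)) = (o - ⅙)*(1/(2*o)) = (-⅙ + o)*(1/(2*o)) = (-⅙ + o)/(2*o))
-55*f(A(-5)) = -55*(-1 + 6*(-5))/(12*(-5)) = -55*(-1)*(-1 - 30)/(12*5) = -55*(-1)*(-31)/(12*5) = -55*31/60 = -341/12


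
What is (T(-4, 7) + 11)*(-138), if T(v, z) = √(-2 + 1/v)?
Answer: -1518 - 207*I ≈ -1518.0 - 207.0*I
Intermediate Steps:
(T(-4, 7) + 11)*(-138) = (√(-2 + 1/(-4)) + 11)*(-138) = (√(-2 - ¼) + 11)*(-138) = (√(-9/4) + 11)*(-138) = (3*I/2 + 11)*(-138) = (11 + 3*I/2)*(-138) = -1518 - 207*I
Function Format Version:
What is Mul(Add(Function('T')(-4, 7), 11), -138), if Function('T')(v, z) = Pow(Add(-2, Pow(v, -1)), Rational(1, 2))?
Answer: Add(-1518, Mul(-207, I)) ≈ Add(-1518.0, Mul(-207.00, I))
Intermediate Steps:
Mul(Add(Function('T')(-4, 7), 11), -138) = Mul(Add(Pow(Add(-2, Pow(-4, -1)), Rational(1, 2)), 11), -138) = Mul(Add(Pow(Add(-2, Rational(-1, 4)), Rational(1, 2)), 11), -138) = Mul(Add(Pow(Rational(-9, 4), Rational(1, 2)), 11), -138) = Mul(Add(Mul(Rational(3, 2), I), 11), -138) = Mul(Add(11, Mul(Rational(3, 2), I)), -138) = Add(-1518, Mul(-207, I))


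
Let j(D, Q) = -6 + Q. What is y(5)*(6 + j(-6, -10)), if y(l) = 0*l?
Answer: 0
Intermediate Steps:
y(l) = 0
y(5)*(6 + j(-6, -10)) = 0*(6 + (-6 - 10)) = 0*(6 - 16) = 0*(-10) = 0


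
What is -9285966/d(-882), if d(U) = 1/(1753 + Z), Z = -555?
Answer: -11124587268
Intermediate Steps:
d(U) = 1/1198 (d(U) = 1/(1753 - 555) = 1/1198)
-9285966/d(-882) = -9285966/1/1198 = -9285966*1198 = -11124587268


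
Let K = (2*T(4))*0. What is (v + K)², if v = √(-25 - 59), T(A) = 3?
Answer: -84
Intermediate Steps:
v = 2*I*√21 (v = √(-84) = 2*I*√21 ≈ 9.1651*I)
K = 0 (K = (2*3)*0 = 6*0 = 0)
(v + K)² = (2*I*√21 + 0)² = (2*I*√21)² = -84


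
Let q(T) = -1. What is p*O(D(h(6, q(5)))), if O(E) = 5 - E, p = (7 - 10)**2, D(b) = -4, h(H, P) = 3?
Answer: 81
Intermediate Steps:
p = 9 (p = (-3)**2 = 9)
O(E) = 5 - E
p*O(D(h(6, q(5)))) = 9*(5 - 1*(-4)) = 9*(5 + 4) = 9*9 = 81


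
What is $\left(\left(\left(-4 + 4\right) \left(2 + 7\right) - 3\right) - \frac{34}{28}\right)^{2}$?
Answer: $\frac{3481}{196} \approx 17.76$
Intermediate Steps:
$\left(\left(\left(-4 + 4\right) \left(2 + 7\right) - 3\right) - \frac{34}{28}\right)^{2} = \left(\left(0 \cdot 9 - 3\right) - \frac{17}{14}\right)^{2} = \left(\left(0 - 3\right) - \frac{17}{14}\right)^{2} = \left(-3 - \frac{17}{14}\right)^{2} = \left(- \frac{59}{14}\right)^{2} = \frac{3481}{196}$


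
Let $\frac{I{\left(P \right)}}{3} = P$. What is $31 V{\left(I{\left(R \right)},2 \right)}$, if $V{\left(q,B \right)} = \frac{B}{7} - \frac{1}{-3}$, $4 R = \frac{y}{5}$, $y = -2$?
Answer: $\frac{403}{21} \approx 19.19$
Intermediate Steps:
$R = - \frac{1}{10}$ ($R = \frac{\left(-2\right) \frac{1}{5}}{4} = \frac{1}{4} \left(- \frac{2}{5}\right) = - \frac{1}{10} \approx -0.1$)
$I{\left(P \right)} = 3 P$
$V{\left(q,B \right)} = \frac{1}{3} + \frac{B}{7}$ ($V{\left(q,B \right)} = B \frac{1}{7} - - \frac{1}{3} = \frac{B}{7} + \frac{1}{3} = \frac{1}{3} + \frac{B}{7}$)
$31 V{\left(I{\left(R \right)},2 \right)} = 31 \left(\frac{1}{3} + \frac{1}{7} \cdot 2\right) = 31 \left(\frac{1}{3} + \frac{2}{7}\right) = 31 \cdot \frac{13}{21} = \frac{403}{21}$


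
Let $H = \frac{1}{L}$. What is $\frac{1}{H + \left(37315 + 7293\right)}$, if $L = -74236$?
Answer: $\frac{74236}{3311519487} \approx 2.2418 \cdot 10^{-5}$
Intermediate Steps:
$H = - \frac{1}{74236}$ ($H = \frac{1}{-74236} = - \frac{1}{74236} \approx -1.3471 \cdot 10^{-5}$)
$\frac{1}{H + \left(37315 + 7293\right)} = \frac{1}{- \frac{1}{74236} + \left(37315 + 7293\right)} = \frac{1}{- \frac{1}{74236} + 44608} = \frac{1}{\frac{3311519487}{74236}} = \frac{74236}{3311519487}$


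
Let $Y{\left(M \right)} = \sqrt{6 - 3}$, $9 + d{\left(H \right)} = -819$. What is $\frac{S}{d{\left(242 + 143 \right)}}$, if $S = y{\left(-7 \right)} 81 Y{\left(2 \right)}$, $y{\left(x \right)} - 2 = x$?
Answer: $\frac{45 \sqrt{3}}{92} \approx 0.8472$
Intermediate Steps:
$d{\left(H \right)} = -828$ ($d{\left(H \right)} = -9 - 819 = -828$)
$Y{\left(M \right)} = \sqrt{3}$
$y{\left(x \right)} = 2 + x$
$S = - 405 \sqrt{3}$ ($S = \left(2 - 7\right) 81 \sqrt{3} = \left(-5\right) 81 \sqrt{3} = - 405 \sqrt{3} \approx -701.48$)
$\frac{S}{d{\left(242 + 143 \right)}} = \frac{\left(-405\right) \sqrt{3}}{-828} = - 405 \sqrt{3} \left(- \frac{1}{828}\right) = \frac{45 \sqrt{3}}{92}$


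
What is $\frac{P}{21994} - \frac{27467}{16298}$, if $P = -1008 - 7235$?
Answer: $- \frac{184613403}{89614553} \approx -2.0601$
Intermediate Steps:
$P = -8243$
$\frac{P}{21994} - \frac{27467}{16298} = - \frac{8243}{21994} - \frac{27467}{16298} = - \frac{184613403}{89614553}$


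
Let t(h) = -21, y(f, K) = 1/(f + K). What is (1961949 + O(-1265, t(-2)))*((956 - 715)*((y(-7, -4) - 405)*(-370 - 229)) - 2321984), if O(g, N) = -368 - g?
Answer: 1212492921270480/11 ≈ 1.1023e+14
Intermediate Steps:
y(f, K) = 1/(K + f)
(1961949 + O(-1265, t(-2)))*((956 - 715)*((y(-7, -4) - 405)*(-370 - 229)) - 2321984) = (1961949 + (-368 - 1*(-1265)))*((956 - 715)*((1/(-4 - 7) - 405)*(-370 - 229)) - 2321984) = (1961949 + (-368 + 1265))*(241*((1/(-11) - 405)*(-599)) - 2321984) = (1961949 + 897)*(241*((-1/11 - 405)*(-599)) - 2321984) = 1962846*(241*(-4456/11*(-599)) - 2321984) = 1962846*(241*(2669144/11) - 2321984) = 1962846*(643263704/11 - 2321984) = 1962846*(617721880/11) = 1212492921270480/11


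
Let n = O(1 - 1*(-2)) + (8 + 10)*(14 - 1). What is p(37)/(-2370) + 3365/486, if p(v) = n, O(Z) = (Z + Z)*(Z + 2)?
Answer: 1307791/191970 ≈ 6.8125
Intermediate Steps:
O(Z) = 2*Z*(2 + Z) (O(Z) = (2*Z)*(2 + Z) = 2*Z*(2 + Z))
n = 264 (n = 2*(1 - 1*(-2))*(2 + (1 - 1*(-2))) + (8 + 10)*(14 - 1) = 2*(1 + 2)*(2 + (1 + 2)) + 18*13 = 2*3*(2 + 3) + 234 = 2*3*5 + 234 = 30 + 234 = 264)
p(v) = 264
p(37)/(-2370) + 3365/486 = 264/(-2370) + 3365/486 = 264*(-1/2370) + 3365*(1/486) = -44/395 + 3365/486 = 1307791/191970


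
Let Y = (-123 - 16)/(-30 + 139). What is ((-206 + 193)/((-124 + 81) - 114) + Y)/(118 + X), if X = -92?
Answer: -10203/222469 ≈ -0.045863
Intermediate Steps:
Y = -139/109 ≈ -1.2752
((-206 + 193)/((-124 + 81) - 114) + Y)/(118 + X) = ((-206 + 193)/((-124 + 81) - 114) - 139/109)/(118 - 92) = (-13/(-43 - 114) - 139/109)/26 = (-13/(-157) - 139/109)/26 = (-13*(-1/157) - 139/109)/26 = (13/157 - 139/109)/26 = (1/26)*(-20406/17113) = -10203/222469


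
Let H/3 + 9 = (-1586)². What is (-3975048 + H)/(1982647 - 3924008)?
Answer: -3571113/1941361 ≈ -1.8395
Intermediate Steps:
H = 7546161 (H = -27 + 3*(-1586)² = -27 + 3*2515396 = -27 + 7546188 = 7546161)
(-3975048 + H)/(1982647 - 3924008) = (-3975048 + 7546161)/(1982647 - 3924008) = 3571113/(-1941361) = 3571113*(-1/1941361) = -3571113/1941361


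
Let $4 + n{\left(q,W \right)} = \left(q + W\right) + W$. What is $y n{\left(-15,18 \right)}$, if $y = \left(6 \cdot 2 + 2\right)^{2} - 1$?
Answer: $3315$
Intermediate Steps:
$n{\left(q,W \right)} = -4 + q + 2 W$ ($n{\left(q,W \right)} = -4 + \left(\left(q + W\right) + W\right) = -4 + \left(\left(W + q\right) + W\right) = -4 + \left(q + 2 W\right) = -4 + q + 2 W$)
$y = 195$ ($y = \left(12 + 2\right)^{2} - 1 = 14^{2} - 1 = 196 - 1 = 195$)
$y n{\left(-15,18 \right)} = 195 \left(-4 - 15 + 2 \cdot 18\right) = 195 \left(-4 - 15 + 36\right) = 195 \cdot 17 = 3315$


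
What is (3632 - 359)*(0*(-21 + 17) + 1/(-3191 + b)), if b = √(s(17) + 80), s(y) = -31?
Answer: -3273/3184 ≈ -1.0280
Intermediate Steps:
b = 7 (b = √(-31 + 80) = √49 = 7)
(3632 - 359)*(0*(-21 + 17) + 1/(-3191 + b)) = (3632 - 359)*(0*(-21 + 17) + 1/(-3191 + 7)) = 3273*(0*(-4) + 1/(-3184)) = 3273*(0 - 1/3184) = 3273*(-1/3184) = -3273/3184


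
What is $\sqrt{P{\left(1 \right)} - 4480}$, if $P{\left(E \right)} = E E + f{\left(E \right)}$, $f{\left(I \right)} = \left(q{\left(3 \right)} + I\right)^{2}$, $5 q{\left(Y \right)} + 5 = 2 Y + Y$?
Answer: $\frac{i \sqrt{111894}}{5} \approx 66.901 i$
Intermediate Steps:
$q{\left(Y \right)} = -1 + \frac{3 Y}{5}$ ($q{\left(Y \right)} = -1 + \frac{2 Y + Y}{5} = -1 + \frac{3 Y}{5}$)
$f{\left(I \right)} = \left(\frac{4}{5} + I\right)^{2}$ ($f{\left(I \right)} = \left(\left(-1 + \frac{3}{5} \cdot 3\right) + I\right)^{2} = \left(\left(-1 + \frac{9}{5}\right) + I\right)^{2} = \left(\frac{4}{5} + I\right)^{2}$)
$P{\left(E \right)} = E^{2} + \frac{\left(4 + 5 E\right)^{2}}{25}$ ($P{\left(E \right)} = E E + \frac{\left(4 + 5 E\right)^{2}}{25} = E^{2} + \frac{\left(4 + 5 E\right)^{2}}{25}$)
$\sqrt{P{\left(1 \right)} - 4480} = \sqrt{\left(\frac{16}{25} + 2 \cdot 1^{2} + \frac{8}{5} \cdot 1\right) - 4480} = \sqrt{\left(\frac{16}{25} + 2 \cdot 1 + \frac{8}{5}\right) - 4480} = \sqrt{\left(\frac{16}{25} + 2 + \frac{8}{5}\right) - 4480} = \sqrt{\frac{106}{25} - 4480} = \sqrt{- \frac{111894}{25}} = \frac{i \sqrt{111894}}{5}$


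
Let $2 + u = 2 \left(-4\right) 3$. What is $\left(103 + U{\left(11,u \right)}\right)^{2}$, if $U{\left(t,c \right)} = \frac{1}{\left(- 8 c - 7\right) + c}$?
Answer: $\frac{324936676}{30625} \approx 10610.0$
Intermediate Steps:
$u = -26$ ($u = -2 + 2 \left(-4\right) 3 = -2 - 24 = -26$)
$U{\left(t,c \right)} = \frac{1}{-7 - 7 c}$ ($U{\left(t,c \right)} = \frac{1}{\left(-7 - 8 c\right) + c} = \frac{1}{-7 - 7 c}$)
$\left(103 + U{\left(11,u \right)}\right)^{2} = \left(103 - \frac{1}{7 + 7 \left(-26\right)}\right)^{2} = \left(103 - \frac{1}{7 - 182}\right)^{2} = \left(103 - \frac{1}{-175}\right)^{2} = \left(103 - - \frac{1}{175}\right)^{2} = \left(103 + \frac{1}{175}\right)^{2} = \left(\frac{18026}{175}\right)^{2} = \frac{324936676}{30625}$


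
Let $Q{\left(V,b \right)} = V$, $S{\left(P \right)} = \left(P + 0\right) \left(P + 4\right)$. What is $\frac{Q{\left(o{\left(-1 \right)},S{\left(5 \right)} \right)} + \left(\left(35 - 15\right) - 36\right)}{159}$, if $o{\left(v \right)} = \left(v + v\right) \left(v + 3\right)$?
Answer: $- \frac{20}{159} \approx -0.12579$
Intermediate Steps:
$o{\left(v \right)} = 2 v \left(3 + v\right)$
$S{\left(P \right)} = P \left(4 + P\right)$
$\frac{Q{\left(o{\left(-1 \right)},S{\left(5 \right)} \right)} + \left(\left(35 - 15\right) - 36\right)}{159} = \frac{2 \left(-1\right) \left(3 - 1\right) + \left(\left(35 - 15\right) - 36\right)}{159} = \frac{2 \left(-1\right) 2 + \left(20 - 36\right)}{159} = \frac{-4 - 16}{159} = \frac{1}{159} \left(-20\right) = - \frac{20}{159}$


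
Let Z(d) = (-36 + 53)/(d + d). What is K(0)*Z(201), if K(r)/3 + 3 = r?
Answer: -51/134 ≈ -0.38060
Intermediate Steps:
K(r) = -9 + 3*r
Z(d) = 17/(2*d) (Z(d) = 17/((2*d)) = 17*(1/(2*d)) = 17/(2*d))
K(0)*Z(201) = (-9 + 3*0)*((17/2)/201) = (-9 + 0)*((17/2)*(1/201)) = -9*17/402 = -51/134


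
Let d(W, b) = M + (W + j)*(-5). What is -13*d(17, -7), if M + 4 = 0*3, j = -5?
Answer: 832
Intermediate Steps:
M = -4 (M = -4 + 0*3 = -4 + 0 = -4)
d(W, b) = 21 - 5*W (d(W, b) = -4 + (W - 5)*(-5) = -4 + (-5 + W)*(-5) = -4 + (25 - 5*W) = 21 - 5*W)
-13*d(17, -7) = -13*(21 - 5*17) = -13*(21 - 85) = -13*(-64) = 832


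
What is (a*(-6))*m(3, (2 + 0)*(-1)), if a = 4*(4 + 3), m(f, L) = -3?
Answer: 504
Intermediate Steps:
a = 28 (a = 4*7 = 28)
(a*(-6))*m(3, (2 + 0)*(-1)) = (28*(-6))*(-3) = -168*(-3) = 504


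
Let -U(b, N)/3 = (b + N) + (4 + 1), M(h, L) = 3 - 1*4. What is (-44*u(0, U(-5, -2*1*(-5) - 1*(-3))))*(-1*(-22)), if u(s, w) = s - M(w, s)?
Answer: -968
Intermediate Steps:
M(h, L) = -1 (M(h, L) = 3 - 4 = -1)
U(b, N) = -15 - 3*N - 3*b (U(b, N) = -3*((b + N) + (4 + 1)) = -3*((N + b) + 5) = -3*(5 + N + b) = -15 - 3*N - 3*b)
u(s, w) = 1 + s (u(s, w) = s - 1*(-1) = s + 1 = 1 + s)
(-44*u(0, U(-5, -2*1*(-5) - 1*(-3))))*(-1*(-22)) = (-44*(1 + 0))*(-1*(-22)) = -44*1*22 = -44*22 = -968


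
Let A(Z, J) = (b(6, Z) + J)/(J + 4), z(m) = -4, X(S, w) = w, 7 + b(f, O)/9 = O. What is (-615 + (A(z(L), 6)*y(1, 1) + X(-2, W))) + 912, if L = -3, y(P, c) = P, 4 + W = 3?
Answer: 2867/10 ≈ 286.70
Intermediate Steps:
W = -1 (W = -4 + 3 = -1)
b(f, O) = -63 + 9*O
A(Z, J) = (-63 + J + 9*Z)/(4 + J) (A(Z, J) = ((-63 + 9*Z) + J)/(J + 4) = (-63 + J + 9*Z)/(4 + J))
(-615 + (A(z(L), 6)*y(1, 1) + X(-2, W))) + 912 = (-615 + (((-63 + 6 + 9*(-4))/(4 + 6))*1 - 1)) + 912 = (-615 + (((-63 + 6 - 36)/10)*1 - 1)) + 912 = (-615 + (((⅒)*(-93))*1 - 1)) + 912 = (-615 + (-93/10*1 - 1)) + 912 = (-615 + (-93/10 - 1)) + 912 = (-615 - 103/10) + 912 = -6253/10 + 912 = 2867/10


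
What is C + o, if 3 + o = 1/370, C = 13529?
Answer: 5004621/370 ≈ 13526.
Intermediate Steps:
o = -1109/370 (o = -3 + 1/370 = -1109/370 ≈ -2.9973)
C + o = 13529 - 1109/370 = 5004621/370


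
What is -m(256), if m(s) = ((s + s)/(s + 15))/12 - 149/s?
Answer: 88369/208128 ≈ 0.42459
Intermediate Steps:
m(s) = -149/s + s/(6*(15 + s)) (m(s) = ((2*s)/(15 + s))*(1/12) - 149/s = (2*s/(15 + s))*(1/12) - 149/s = s/(6*(15 + s)) - 149/s = -149/s + s/(6*(15 + s)))
-m(256) = -(-13410 + 256² - 894*256)/(6*256*(15 + 256)) = -(-13410 + 65536 - 228864)/(6*256*271) = -(-176738)/(6*256*271) = -1*(-88369/208128) = 88369/208128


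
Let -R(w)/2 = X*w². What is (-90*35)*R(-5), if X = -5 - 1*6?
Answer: -1732500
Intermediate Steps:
X = -11 (X = -5 - 6 = -11)
R(w) = 22*w² (R(w) = -(-22)*w² = 22*w²)
(-90*35)*R(-5) = (-90*35)*(22*(-5)²) = -69300*25 = -3150*550 = -1732500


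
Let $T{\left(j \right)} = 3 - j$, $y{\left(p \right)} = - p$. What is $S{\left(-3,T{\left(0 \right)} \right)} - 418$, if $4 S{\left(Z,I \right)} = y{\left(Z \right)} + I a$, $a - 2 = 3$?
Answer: $- \frac{827}{2} \approx -413.5$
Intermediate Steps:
$a = 5$ ($a = 2 + 3 = 5$)
$S{\left(Z,I \right)} = - \frac{Z}{4} + \frac{5 I}{4}$ ($S{\left(Z,I \right)} = \frac{- Z + I 5}{4} = \frac{- Z + 5 I}{4} = - \frac{Z}{4} + \frac{5 I}{4}$)
$S{\left(-3,T{\left(0 \right)} \right)} - 418 = \left(\left(- \frac{1}{4}\right) \left(-3\right) + \frac{5 \left(3 - 0\right)}{4}\right) - 418 = \left(\frac{3}{4} + \frac{5 \left(3 + 0\right)}{4}\right) - 418 = \left(\frac{3}{4} + \frac{5}{4} \cdot 3\right) - 418 = \left(\frac{3}{4} + \frac{15}{4}\right) - 418 = \frac{9}{2} - 418 = - \frac{827}{2}$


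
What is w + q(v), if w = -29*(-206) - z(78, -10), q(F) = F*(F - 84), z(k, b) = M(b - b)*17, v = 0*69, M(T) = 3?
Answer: 5923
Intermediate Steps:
v = 0
z(k, b) = 51 (z(k, b) = 3*17 = 51)
q(F) = F*(-84 + F)
w = 5923 (w = -29*(-206) - 1*51 = 5974 - 51 = 5923)
w + q(v) = 5923 + 0*(-84 + 0) = 5923 + 0*(-84) = 5923 + 0 = 5923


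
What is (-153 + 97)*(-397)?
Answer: 22232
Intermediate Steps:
(-153 + 97)*(-397) = -56*(-397) = 22232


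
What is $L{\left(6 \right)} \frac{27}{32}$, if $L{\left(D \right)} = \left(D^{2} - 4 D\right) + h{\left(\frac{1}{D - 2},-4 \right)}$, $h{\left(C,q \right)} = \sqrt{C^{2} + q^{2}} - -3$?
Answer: $\frac{405}{32} + \frac{27 \sqrt{257}}{128} \approx 16.038$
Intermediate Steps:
$h{\left(C,q \right)} = 3 + \sqrt{C^{2} + q^{2}}$ ($h{\left(C,q \right)} = \sqrt{C^{2} + q^{2}} + 3 = 3 + \sqrt{C^{2} + q^{2}}$)
$L{\left(D \right)} = 3 + D^{2} + \sqrt{16 + \frac{1}{\left(-2 + D\right)^{2}}} - 4 D$ ($L{\left(D \right)} = \left(D^{2} - 4 D\right) + \left(3 + \sqrt{\left(\frac{1}{D - 2}\right)^{2} + \left(-4\right)^{2}}\right) = \left(D^{2} - 4 D\right) + \left(3 + \sqrt{\left(\frac{1}{-2 + D}\right)^{2} + 16}\right) = \left(D^{2} - 4 D\right) + \left(3 + \sqrt{\frac{1}{\left(-2 + D\right)^{2}} + 16}\right) = \left(D^{2} - 4 D\right) + \left(3 + \sqrt{16 + \frac{1}{\left(-2 + D\right)^{2}}}\right) = 3 + D^{2} + \sqrt{16 + \frac{1}{\left(-2 + D\right)^{2}}} - 4 D$)
$L{\left(6 \right)} \frac{27}{32} = \left(3 + 6^{2} + \sqrt{16 + \frac{1}{\left(-2 + 6\right)^{2}}} - 24\right) \frac{27}{32} = \left(3 + 36 + \sqrt{16 + \frac{1}{16}} - 24\right) 27 \cdot \frac{1}{32} = \left(3 + 36 + \sqrt{16 + \frac{1}{16}} - 24\right) \frac{27}{32} = \left(3 + 36 + \sqrt{\frac{257}{16}} - 24\right) \frac{27}{32} = \left(3 + 36 + \frac{\sqrt{257}}{4} - 24\right) \frac{27}{32} = \left(15 + \frac{\sqrt{257}}{4}\right) \frac{27}{32} = \frac{405}{32} + \frac{27 \sqrt{257}}{128}$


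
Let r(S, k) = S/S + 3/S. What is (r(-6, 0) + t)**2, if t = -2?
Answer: 9/4 ≈ 2.2500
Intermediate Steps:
r(S, k) = 1 + 3/S
(r(-6, 0) + t)**2 = ((3 - 6)/(-6) - 2)**2 = (-1/6*(-3) - 2)**2 = (1/2 - 2)**2 = (-3/2)**2 = 9/4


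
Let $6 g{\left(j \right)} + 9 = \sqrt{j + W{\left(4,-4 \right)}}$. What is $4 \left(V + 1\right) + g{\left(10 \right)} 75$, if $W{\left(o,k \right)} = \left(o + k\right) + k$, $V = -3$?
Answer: $- \frac{241}{2} + \frac{25 \sqrt{6}}{2} \approx -89.881$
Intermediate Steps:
$W{\left(o,k \right)} = o + 2 k$ ($W{\left(o,k \right)} = \left(k + o\right) + k = o + 2 k$)
$g{\left(j \right)} = - \frac{3}{2} + \frac{\sqrt{-4 + j}}{6}$ ($g{\left(j \right)} = - \frac{3}{2} + \frac{\sqrt{j + \left(4 + 2 \left(-4\right)\right)}}{6} = - \frac{3}{2} + \frac{\sqrt{j + \left(4 - 8\right)}}{6} = - \frac{3}{2} + \frac{\sqrt{j - 4}}{6} = - \frac{3}{2} + \frac{\sqrt{-4 + j}}{6}$)
$4 \left(V + 1\right) + g{\left(10 \right)} 75 = 4 \left(-3 + 1\right) + \left(- \frac{3}{2} + \frac{\sqrt{-4 + 10}}{6}\right) 75 = 4 \left(-2\right) + \left(- \frac{3}{2} + \frac{\sqrt{6}}{6}\right) 75 = -8 - \left(\frac{225}{2} - \frac{25 \sqrt{6}}{2}\right) = - \frac{241}{2} + \frac{25 \sqrt{6}}{2}$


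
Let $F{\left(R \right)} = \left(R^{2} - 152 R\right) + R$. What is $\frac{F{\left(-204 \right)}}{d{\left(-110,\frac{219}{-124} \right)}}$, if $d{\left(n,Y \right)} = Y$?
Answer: $- \frac{2993360}{73} \approx -41005.0$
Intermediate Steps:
$F{\left(R \right)} = R^{2} - 151 R$
$\frac{F{\left(-204 \right)}}{d{\left(-110,\frac{219}{-124} \right)}} = \frac{\left(-204\right) \left(-151 - 204\right)}{219 \frac{1}{-124}} = \frac{\left(-204\right) \left(-355\right)}{219 \left(- \frac{1}{124}\right)} = \frac{72420}{- \frac{219}{124}} = 72420 \left(- \frac{124}{219}\right) = - \frac{2993360}{73}$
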